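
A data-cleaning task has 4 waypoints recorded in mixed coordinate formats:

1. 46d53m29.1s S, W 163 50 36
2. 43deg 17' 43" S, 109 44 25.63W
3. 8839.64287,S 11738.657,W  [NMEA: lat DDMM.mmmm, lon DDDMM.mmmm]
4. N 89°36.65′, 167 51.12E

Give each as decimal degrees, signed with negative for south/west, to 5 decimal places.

Point 1:
  Lat: 46 + 53/60 + 29.1/3600 = 46.891417
  hemisphere S, so the sign is −
  Lon: 163° + 50/60 + 36/3600 = 163 + 0.833333 + 0.010000 = 163.843333
  W ⇒ negate
Point 2:
  Lat: 17′ + 43″ = 17.71667′; 43 + 17.71667/60 = 43.295278
  hemisphere S, so the sign is −
  λ: 109° + 44/60 + 25.63/3600 = 109 + 0.733333 + 0.007119 = 109.740453
  hemisphere W, so the sign is −
Point 3:
  Lat: degrees = first 2 digits = 88, minutes = 39.64287; 88 + 39.64287/60 = 88.660715
  S ⇒ negate
  Lon: degrees = first 3 digits = 117, minutes = 38.657; 117 + 38.657/60 = 117.644283
  W ⇒ negate
Point 4:
  Latitude: 89 + 36.65/60 = 89.610833
  N → positive
  Longitude: 167 + 51.12/60 = 167.852000
  E ⇒ keep positive

1. -46.89142, -163.84333
2. -43.29528, -109.74045
3. -88.66071, -117.64428
4. 89.61083, 167.85200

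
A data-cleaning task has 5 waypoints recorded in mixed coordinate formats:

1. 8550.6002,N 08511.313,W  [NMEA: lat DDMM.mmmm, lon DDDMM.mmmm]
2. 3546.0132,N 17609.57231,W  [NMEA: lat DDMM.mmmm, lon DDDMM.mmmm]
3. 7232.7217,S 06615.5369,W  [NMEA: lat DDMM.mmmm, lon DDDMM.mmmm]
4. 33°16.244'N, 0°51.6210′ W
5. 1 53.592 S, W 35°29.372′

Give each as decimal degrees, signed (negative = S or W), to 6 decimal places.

1. 85.843337, -85.188550
2. 35.766887, -176.159539
3. -72.545362, -66.258948
4. 33.270733, -0.860350
5. -1.893200, -35.489533

Point 1:
  Latitude: split at 2 digits → 85° and 50.6002′; 85 + 50.6002/60 = 85.8433367
  N ⇒ keep positive
  Longitude: degrees = first 3 digits = 85, minutes = 11.313; 85 + 11.313/60 = 85.1885500
  W → negative
Point 2:
  Lat: split at 2 digits → 35° and 46.0132′; 35 + 46.0132/60 = 35.7668867
  N ⇒ keep positive
  Longitude: degrees = first 3 digits = 176, minutes = 9.57231; 176 + 9.57231/60 = 176.1595385
  W ⇒ negate
Point 3:
  Lat: degrees = first 2 digits = 72, minutes = 32.7217; 72 + 32.7217/60 = 72.5453617
  S → negative
  Lon: split at 3 digits → 066° and 15.5369′; 66 + 15.5369/60 = 66.2589483
  hemisphere W, so the sign is −
Point 4:
  Lat: 33 + 16.244/60 = 33.2707333
  N ⇒ keep positive
  λ: 51.621′ = 0.860350°; total 0.8603500
  W → negative
Point 5:
  Latitude: 53.592′ = 0.893200°; total 1.8932000
  S ⇒ negate
  Longitude: 35 + 29.372/60 = 35.4895333
  W ⇒ negate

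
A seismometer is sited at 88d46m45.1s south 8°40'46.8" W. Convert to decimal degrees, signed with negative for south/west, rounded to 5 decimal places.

φ: 88° + 46/60 + 45.1/3600 = 88 + 0.766667 + 0.012528 = 88.779194
hemisphere S, so the sign is −
λ: 8 + 40/60 + 46.8/3600 = 8.679667
W ⇒ negate

-88.77919, -8.67967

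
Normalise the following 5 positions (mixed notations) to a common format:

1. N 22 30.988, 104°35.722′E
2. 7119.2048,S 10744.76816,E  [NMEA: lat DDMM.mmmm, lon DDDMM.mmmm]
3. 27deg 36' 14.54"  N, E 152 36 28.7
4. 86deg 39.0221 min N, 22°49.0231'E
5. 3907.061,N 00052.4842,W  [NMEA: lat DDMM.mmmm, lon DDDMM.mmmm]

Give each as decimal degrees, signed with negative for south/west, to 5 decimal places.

Point 1:
  Latitude: 22 + 30.988/60 = 22.516467
  N ⇒ keep positive
  Longitude: 104 + 35.722/60 = 104.595367
  E → positive
Point 2:
  Latitude: degrees = first 2 digits = 71, minutes = 19.2048; 71 + 19.2048/60 = 71.320080
  hemisphere S, so the sign is −
  λ: split at 3 digits → 107° and 44.76816′; 107 + 44.76816/60 = 107.746136
  E → positive
Point 3:
  φ: 27° + 36/60 + 14.54/3600 = 27 + 0.600000 + 0.004039 = 27.604039
  N ⇒ keep positive
  λ: 152 + 36/60 + 28.7/3600 = 152.607972
  E ⇒ keep positive
Point 4:
  φ: 86 + 39.0221/60 = 86.650368
  N → positive
  λ: 49.0231′ = 0.817052°; total 22.817052
  E ⇒ keep positive
Point 5:
  Latitude: split at 2 digits → 39° and 7.061′; 39 + 7.061/60 = 39.117683
  N → positive
  Longitude: split at 3 digits → 000° and 52.4842′; 0 + 52.4842/60 = 0.874737
  W → negative

1. 22.51647, 104.59537
2. -71.32008, 107.74614
3. 27.60404, 152.60797
4. 86.65037, 22.81705
5. 39.11768, -0.87474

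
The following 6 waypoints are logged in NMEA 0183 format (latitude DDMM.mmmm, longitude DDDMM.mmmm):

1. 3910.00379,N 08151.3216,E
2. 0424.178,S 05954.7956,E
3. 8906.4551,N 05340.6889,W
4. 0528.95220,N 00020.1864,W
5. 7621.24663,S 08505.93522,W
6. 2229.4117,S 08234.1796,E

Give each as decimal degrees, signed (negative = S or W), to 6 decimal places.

Point 1:
  Lat: split at 2 digits → 39° and 10.00379′; 39 + 10.00379/60 = 39.1667298
  N → positive
  λ: degrees = first 3 digits = 81, minutes = 51.3216; 81 + 51.3216/60 = 81.8553600
  E → positive
Point 2:
  Latitude: degrees = first 2 digits = 4, minutes = 24.178; 4 + 24.178/60 = 4.4029667
  S ⇒ negate
  Longitude: degrees = first 3 digits = 59, minutes = 54.7956; 59 + 54.7956/60 = 59.9132600
  E → positive
Point 3:
  Latitude: degrees = first 2 digits = 89, minutes = 6.4551; 89 + 6.4551/60 = 89.1075850
  N → positive
  Lon: split at 3 digits → 053° and 40.6889′; 53 + 40.6889/60 = 53.6781483
  hemisphere W, so the sign is −
Point 4:
  Lat: split at 2 digits → 05° and 28.9522′; 5 + 28.9522/60 = 5.4825367
  N ⇒ keep positive
  Lon: degrees = first 3 digits = 0, minutes = 20.1864; 0 + 20.1864/60 = 0.3364400
  W ⇒ negate
Point 5:
  Lat: split at 2 digits → 76° and 21.24663′; 76 + 21.24663/60 = 76.3541105
  S → negative
  Lon: split at 3 digits → 085° and 5.93522′; 85 + 5.93522/60 = 85.0989203
  hemisphere W, so the sign is −
Point 6:
  Lat: degrees = first 2 digits = 22, minutes = 29.4117; 22 + 29.4117/60 = 22.4901950
  hemisphere S, so the sign is −
  Longitude: split at 3 digits → 082° and 34.1796′; 82 + 34.1796/60 = 82.5696600
  E → positive

1. 39.166730, 81.855360
2. -4.402967, 59.913260
3. 89.107585, -53.678148
4. 5.482537, -0.336440
5. -76.354111, -85.098920
6. -22.490195, 82.569660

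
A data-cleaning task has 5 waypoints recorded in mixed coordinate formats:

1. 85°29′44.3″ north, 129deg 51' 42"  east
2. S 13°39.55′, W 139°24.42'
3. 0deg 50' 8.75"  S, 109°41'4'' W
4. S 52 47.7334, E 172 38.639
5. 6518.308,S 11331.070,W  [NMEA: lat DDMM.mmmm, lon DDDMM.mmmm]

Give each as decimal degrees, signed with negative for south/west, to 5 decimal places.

Point 1:
  φ: 85 + 29/60 + 44.3/3600 = 85.495639
  N → positive
  Longitude: 51′ + 42″ = 51.70000′; 129 + 51.70000/60 = 129.861667
  E → positive
Point 2:
  φ: 13 + 39.55/60 = 13.659167
  S ⇒ negate
  λ: 139 + 24.42/60 = 139.407000
  hemisphere W, so the sign is −
Point 3:
  Latitude: 0° + 50/60 + 8.75/3600 = 0 + 0.833333 + 0.002431 = 0.835764
  S → negative
  λ: 109° + 41/60 + 4/3600 = 109 + 0.683333 + 0.001111 = 109.684444
  W → negative
Point 4:
  φ: 47.7334′ = 0.795557°; total 52.795557
  hemisphere S, so the sign is −
  Longitude: 38.639′ = 0.643983°; total 172.643983
  E → positive
Point 5:
  Lat: split at 2 digits → 65° and 18.308′; 65 + 18.308/60 = 65.305133
  S ⇒ negate
  λ: split at 3 digits → 113° and 31.07′; 113 + 31.07/60 = 113.517833
  hemisphere W, so the sign is −

1. 85.49564, 129.86167
2. -13.65917, -139.40700
3. -0.83576, -109.68444
4. -52.79556, 172.64398
5. -65.30513, -113.51783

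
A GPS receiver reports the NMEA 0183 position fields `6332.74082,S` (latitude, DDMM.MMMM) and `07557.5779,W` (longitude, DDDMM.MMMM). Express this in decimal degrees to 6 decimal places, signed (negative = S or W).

-63.545680, -75.959632

Latitude: degrees = first 2 digits = 63, minutes = 32.74082; 63 + 32.74082/60 = 63.5456803
S ⇒ negate
Lon: split at 3 digits → 075° and 57.5779′; 75 + 57.5779/60 = 75.9596317
hemisphere W, so the sign is −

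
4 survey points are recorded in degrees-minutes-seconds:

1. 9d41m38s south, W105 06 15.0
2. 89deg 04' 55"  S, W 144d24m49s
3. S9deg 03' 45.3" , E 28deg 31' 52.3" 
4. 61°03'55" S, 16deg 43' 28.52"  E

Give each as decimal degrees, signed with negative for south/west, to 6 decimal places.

1. -9.693889, -105.104167
2. -89.081944, -144.413611
3. -9.062583, 28.531194
4. -61.065278, 16.724589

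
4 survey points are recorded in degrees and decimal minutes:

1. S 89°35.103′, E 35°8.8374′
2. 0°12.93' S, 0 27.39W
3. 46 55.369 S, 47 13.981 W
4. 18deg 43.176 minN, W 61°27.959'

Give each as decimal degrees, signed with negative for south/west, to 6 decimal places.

1. -89.585050, 35.147290
2. -0.215500, -0.456500
3. -46.922817, -47.233017
4. 18.719600, -61.465983

Point 1:
  φ: 35.103′ = 0.585050°; total 89.5850500
  S → negative
  Longitude: 35 + 8.8374/60 = 35.1472900
  E → positive
Point 2:
  Latitude: 12.93′ = 0.215500°; total 0.2155000
  S → negative
  λ: 0 + 27.39/60 = 0.4565000
  hemisphere W, so the sign is −
Point 3:
  Latitude: 55.369′ = 0.922817°; total 46.9228167
  S ⇒ negate
  λ: 13.981′ = 0.233017°; total 47.2330167
  W ⇒ negate
Point 4:
  Latitude: 43.176′ = 0.719600°; total 18.7196000
  N ⇒ keep positive
  Lon: 61 + 27.959/60 = 61.4659833
  W → negative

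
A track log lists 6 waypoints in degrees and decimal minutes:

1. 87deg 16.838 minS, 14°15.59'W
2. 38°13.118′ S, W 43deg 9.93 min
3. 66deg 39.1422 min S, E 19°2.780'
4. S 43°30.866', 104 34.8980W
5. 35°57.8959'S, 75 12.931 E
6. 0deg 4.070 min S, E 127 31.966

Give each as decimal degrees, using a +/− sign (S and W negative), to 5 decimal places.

Point 1:
  φ: 16.838′ = 0.280633°; total 87.280633
  S → negative
  λ: 15.59′ = 0.259833°; total 14.259833
  hemisphere W, so the sign is −
Point 2:
  Lat: 13.118′ = 0.218633°; total 38.218633
  hemisphere S, so the sign is −
  λ: 43 + 9.93/60 = 43.165500
  W ⇒ negate
Point 3:
  φ: 66 + 39.1422/60 = 66.652370
  S ⇒ negate
  Lon: 19 + 2.78/60 = 19.046333
  E → positive
Point 4:
  Lat: 43 + 30.866/60 = 43.514433
  hemisphere S, so the sign is −
  Longitude: 104 + 34.898/60 = 104.581633
  W ⇒ negate
Point 5:
  Lat: 35 + 57.8959/60 = 35.964932
  hemisphere S, so the sign is −
  Lon: 75 + 12.931/60 = 75.215517
  E → positive
Point 6:
  Latitude: 0 + 4.07/60 = 0.067833
  hemisphere S, so the sign is −
  λ: 127 + 31.966/60 = 127.532767
  E ⇒ keep positive

1. -87.28063, -14.25983
2. -38.21863, -43.16550
3. -66.65237, 19.04633
4. -43.51443, -104.58163
5. -35.96493, 75.21552
6. -0.06783, 127.53277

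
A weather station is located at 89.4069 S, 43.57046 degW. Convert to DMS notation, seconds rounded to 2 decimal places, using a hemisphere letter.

89°24′24.84″ S, 43°34′13.66″ W

Lat: 0.406900° → 24.41400′; 0.41400 × 60 = 24.8400″
Longitude: whole degrees 43; 34.22760′ → 34′ and 13.6560″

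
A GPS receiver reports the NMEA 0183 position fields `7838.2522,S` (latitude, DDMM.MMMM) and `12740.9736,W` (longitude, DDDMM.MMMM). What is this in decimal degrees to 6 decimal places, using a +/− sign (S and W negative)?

φ: degrees = first 2 digits = 78, minutes = 38.2522; 78 + 38.2522/60 = 78.6375367
S ⇒ negate
λ: degrees = first 3 digits = 127, minutes = 40.9736; 127 + 40.9736/60 = 127.6828933
W → negative

-78.637537, -127.682893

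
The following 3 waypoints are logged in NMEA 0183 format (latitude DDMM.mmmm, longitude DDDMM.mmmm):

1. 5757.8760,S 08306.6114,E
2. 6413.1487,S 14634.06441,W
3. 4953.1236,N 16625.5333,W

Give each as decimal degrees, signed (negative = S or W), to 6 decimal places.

1. -57.964600, 83.110190
2. -64.219145, -146.567740
3. 49.885393, -166.425555

Point 1:
  Latitude: degrees = first 2 digits = 57, minutes = 57.876; 57 + 57.876/60 = 57.9646000
  S ⇒ negate
  Lon: degrees = first 3 digits = 83, minutes = 6.6114; 83 + 6.6114/60 = 83.1101900
  E ⇒ keep positive
Point 2:
  φ: split at 2 digits → 64° and 13.1487′; 64 + 13.1487/60 = 64.2191450
  hemisphere S, so the sign is −
  λ: degrees = first 3 digits = 146, minutes = 34.06441; 146 + 34.06441/60 = 146.5677402
  W → negative
Point 3:
  Latitude: split at 2 digits → 49° and 53.1236′; 49 + 53.1236/60 = 49.8853933
  N ⇒ keep positive
  λ: split at 3 digits → 166° and 25.5333′; 166 + 25.5333/60 = 166.4255550
  W ⇒ negate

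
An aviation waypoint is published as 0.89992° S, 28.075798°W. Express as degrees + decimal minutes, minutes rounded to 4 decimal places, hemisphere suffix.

Latitude: fractional part 0.899920 → 53.995200 minutes
Lon: minutes = (28.075798 − 28) × 60 = 4.547880

0° 53.9952′ S, 28° 4.5479′ W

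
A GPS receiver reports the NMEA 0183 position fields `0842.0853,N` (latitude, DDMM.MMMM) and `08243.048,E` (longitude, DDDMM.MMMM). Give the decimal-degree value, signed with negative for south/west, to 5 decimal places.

8.70142, 82.71747

Latitude: split at 2 digits → 08° and 42.0853′; 8 + 42.0853/60 = 8.701422
N ⇒ keep positive
Longitude: split at 3 digits → 082° and 43.048′; 82 + 43.048/60 = 82.717467
E → positive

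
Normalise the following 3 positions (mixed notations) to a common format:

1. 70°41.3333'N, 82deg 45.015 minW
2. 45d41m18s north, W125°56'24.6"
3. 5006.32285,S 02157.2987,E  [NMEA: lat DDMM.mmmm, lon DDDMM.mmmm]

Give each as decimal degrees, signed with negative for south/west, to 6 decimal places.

1. 70.688888, -82.750250
2. 45.688333, -125.940167
3. -50.105381, 21.954978

Point 1:
  Lat: 41.3333′ = 0.688888°; total 70.6888883
  N → positive
  Lon: 45.015′ = 0.750250°; total 82.7502500
  W ⇒ negate
Point 2:
  φ: 45° + 41/60 + 18/3600 = 45 + 0.683333 + 0.005000 = 45.6883333
  N → positive
  Longitude: 125° + 56/60 + 24.6/3600 = 125 + 0.933333 + 0.006833 = 125.9401667
  W ⇒ negate
Point 3:
  Lat: split at 2 digits → 50° and 6.32285′; 50 + 6.32285/60 = 50.1053808
  hemisphere S, so the sign is −
  Lon: split at 3 digits → 021° and 57.2987′; 21 + 57.2987/60 = 21.9549783
  E ⇒ keep positive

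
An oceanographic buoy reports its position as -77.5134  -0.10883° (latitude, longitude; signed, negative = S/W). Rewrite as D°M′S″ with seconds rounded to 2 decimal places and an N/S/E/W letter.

77°30′48.24″ S, 0°06′31.79″ W

Latitude is negative → S; |value| = 77.513400
Latitude: 0.513400 × 60 = 30.80400′ → 30′, remainder × 60 = 48.2400″
Longitude is negative → W; |value| = 0.108830
Lon: 0.108830° → 6.52980′; 0.52980 × 60 = 31.7880″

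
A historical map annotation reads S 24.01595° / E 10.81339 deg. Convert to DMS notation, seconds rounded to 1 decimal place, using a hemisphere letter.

24°00′57.4″ S, 10°48′48.2″ E

Latitude: whole degrees 24; 0.95700′ → 0′ and 57.420″
Longitude: 0.813390° → 48.80340′; 0.80340 × 60 = 48.204″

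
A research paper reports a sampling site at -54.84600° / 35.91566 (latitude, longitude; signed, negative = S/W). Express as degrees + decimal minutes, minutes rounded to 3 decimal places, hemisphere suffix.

54° 50.760′ S, 35° 54.940′ E

Latitude is negative → S; |value| = 54.846000
Lat: minutes = (54.846000 − 54) × 60 = 50.76000
λ: minutes = (35.915660 − 35) × 60 = 54.93960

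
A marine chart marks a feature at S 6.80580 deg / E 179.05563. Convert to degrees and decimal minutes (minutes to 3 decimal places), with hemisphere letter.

6° 48.348′ S, 179° 3.338′ E

Lat: minutes = (6.805800 − 6) × 60 = 48.34800
Lon: fractional part 0.055630 → 3.33780 minutes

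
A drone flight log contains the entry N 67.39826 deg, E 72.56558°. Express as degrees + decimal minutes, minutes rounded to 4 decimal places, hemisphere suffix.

Lat: minutes = (67.398260 − 67) × 60 = 23.895600
Longitude: 72° + 0.565580 × 60 = 72° 33.934800′

67° 23.8956′ N, 72° 33.9348′ E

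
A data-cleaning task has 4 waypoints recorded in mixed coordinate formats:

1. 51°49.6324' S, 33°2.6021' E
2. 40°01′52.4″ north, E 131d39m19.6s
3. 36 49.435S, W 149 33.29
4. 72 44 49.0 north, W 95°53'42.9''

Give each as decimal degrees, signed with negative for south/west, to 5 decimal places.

1. -51.82721, 33.04337
2. 40.03122, 131.65544
3. -36.82392, -149.55483
4. 72.74694, -95.89525

Point 1:
  Lat: 49.6324′ = 0.827207°; total 51.827207
  hemisphere S, so the sign is −
  Longitude: 2.6021′ = 0.043368°; total 33.043368
  E → positive
Point 2:
  Lat: 40 + 1/60 + 52.4/3600 = 40.031222
  N ⇒ keep positive
  Lon: 131° + 39/60 + 19.6/3600 = 131 + 0.650000 + 0.005444 = 131.655444
  E → positive
Point 3:
  φ: 36 + 49.435/60 = 36.823917
  hemisphere S, so the sign is −
  λ: 33.29′ = 0.554833°; total 149.554833
  W ⇒ negate
Point 4:
  Latitude: 72° + 44/60 + 49/3600 = 72 + 0.733333 + 0.013611 = 72.746944
  N ⇒ keep positive
  λ: 95 + 53/60 + 42.9/3600 = 95.895250
  W → negative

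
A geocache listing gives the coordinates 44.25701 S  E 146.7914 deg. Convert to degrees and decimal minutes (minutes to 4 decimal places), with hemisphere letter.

44° 15.4206′ S, 146° 47.4840′ E

φ: minutes = (44.257010 − 44) × 60 = 15.420600
λ: 146° + 0.791400 × 60 = 146° 47.484000′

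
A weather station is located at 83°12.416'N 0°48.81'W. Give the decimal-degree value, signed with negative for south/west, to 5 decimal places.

Lat: 83 + 12.416/60 = 83.206933
N ⇒ keep positive
Longitude: 0 + 48.81/60 = 0.813500
W ⇒ negate

83.20693, -0.81350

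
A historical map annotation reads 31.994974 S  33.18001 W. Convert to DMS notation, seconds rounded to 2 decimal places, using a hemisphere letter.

Latitude: 0.994974° → 59.69844′; 0.69844 × 60 = 41.9064″
Longitude: whole degrees 33; 10.80060′ → 10′ and 48.0360″

31°59′41.91″ S, 33°10′48.04″ W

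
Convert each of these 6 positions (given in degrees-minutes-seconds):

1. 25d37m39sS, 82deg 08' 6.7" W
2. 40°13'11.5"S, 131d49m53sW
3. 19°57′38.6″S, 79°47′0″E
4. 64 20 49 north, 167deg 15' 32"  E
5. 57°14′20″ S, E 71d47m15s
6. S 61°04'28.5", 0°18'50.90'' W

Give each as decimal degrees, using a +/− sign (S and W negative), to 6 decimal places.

1. -25.627500, -82.135194
2. -40.219861, -131.831389
3. -19.960722, 79.783333
4. 64.346944, 167.258889
5. -57.238889, 71.787500
6. -61.074583, -0.314139

Point 1:
  Latitude: 25 + 37/60 + 39/3600 = 25.6275000
  hemisphere S, so the sign is −
  Lon: 82° + 8/60 + 6.7/3600 = 82 + 0.133333 + 0.001861 = 82.1351944
  hemisphere W, so the sign is −
Point 2:
  φ: 40° + 13/60 + 11.5/3600 = 40 + 0.216667 + 0.003194 = 40.2198611
  S → negative
  λ: 131° + 49/60 + 53/3600 = 131 + 0.816667 + 0.014722 = 131.8313889
  hemisphere W, so the sign is −
Point 3:
  Lat: 19 + 57/60 + 38.6/3600 = 19.9607222
  S ⇒ negate
  λ: 47′ + 0″ = 47.00000′; 79 + 47.00000/60 = 79.7833333
  E → positive
Point 4:
  Lat: 20′ + 49″ = 20.81667′; 64 + 20.81667/60 = 64.3469444
  N ⇒ keep positive
  λ: 167° + 15/60 + 32/3600 = 167 + 0.250000 + 0.008889 = 167.2588889
  E → positive
Point 5:
  Latitude: 57° + 14/60 + 20/3600 = 57 + 0.233333 + 0.005556 = 57.2388889
  S ⇒ negate
  Longitude: 71 + 47/60 + 15/3600 = 71.7875000
  E → positive
Point 6:
  φ: 61° + 4/60 + 28.5/3600 = 61 + 0.066667 + 0.007917 = 61.0745833
  S ⇒ negate
  Lon: 18′ + 50.9″ = 18.84833′; 0 + 18.84833/60 = 0.3141389
  W → negative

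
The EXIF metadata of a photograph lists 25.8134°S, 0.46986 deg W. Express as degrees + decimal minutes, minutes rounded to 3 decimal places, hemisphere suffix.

25° 48.804′ S, 0° 28.192′ W

φ: 25° + 0.813400 × 60 = 25° 48.80400′
λ: fractional part 0.469860 → 28.19160 minutes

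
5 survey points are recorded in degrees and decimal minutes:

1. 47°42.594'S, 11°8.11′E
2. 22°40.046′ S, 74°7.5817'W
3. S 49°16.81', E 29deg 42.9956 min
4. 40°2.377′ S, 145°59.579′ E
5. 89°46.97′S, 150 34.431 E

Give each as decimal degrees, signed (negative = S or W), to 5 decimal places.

1. -47.70990, 11.13517
2. -22.66743, -74.12636
3. -49.28017, 29.71659
4. -40.03962, 145.99298
5. -89.78283, 150.57385

Point 1:
  Lat: 42.594′ = 0.709900°; total 47.709900
  hemisphere S, so the sign is −
  Longitude: 8.11′ = 0.135167°; total 11.135167
  E ⇒ keep positive
Point 2:
  φ: 22 + 40.046/60 = 22.667433
  S ⇒ negate
  Lon: 7.5817′ = 0.126362°; total 74.126362
  W → negative
Point 3:
  Lat: 16.81′ = 0.280167°; total 49.280167
  S → negative
  Lon: 29 + 42.9956/60 = 29.716593
  E → positive
Point 4:
  Lat: 40 + 2.377/60 = 40.039617
  hemisphere S, so the sign is −
  Lon: 145 + 59.579/60 = 145.992983
  E ⇒ keep positive
Point 5:
  Latitude: 89 + 46.97/60 = 89.782833
  hemisphere S, so the sign is −
  Longitude: 34.431′ = 0.573850°; total 150.573850
  E → positive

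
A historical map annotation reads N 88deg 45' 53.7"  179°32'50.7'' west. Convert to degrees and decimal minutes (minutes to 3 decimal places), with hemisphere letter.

Latitude: 45 + 53.7/60 = 45.89500′
Longitude: seconds/60 = 0.84500; minutes = 32 + 0.84500 = 32.84500

88° 45.895′ N, 179° 32.845′ W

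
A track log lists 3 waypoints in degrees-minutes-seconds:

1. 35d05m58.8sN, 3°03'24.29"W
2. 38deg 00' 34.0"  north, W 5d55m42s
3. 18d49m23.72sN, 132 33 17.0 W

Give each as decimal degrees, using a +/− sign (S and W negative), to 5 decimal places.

1. 35.09967, -3.05675
2. 38.00944, -5.92833
3. 18.82326, -132.55472

Point 1:
  φ: 5′ + 58.8″ = 5.98000′; 35 + 5.98000/60 = 35.099667
  N ⇒ keep positive
  Longitude: 3′ + 24.29″ = 3.40483′; 3 + 3.40483/60 = 3.056747
  W ⇒ negate
Point 2:
  φ: 38° + 0/60 + 34/3600 = 38 + 0.000000 + 0.009444 = 38.009444
  N ⇒ keep positive
  Longitude: 55′ + 42″ = 55.70000′; 5 + 55.70000/60 = 5.928333
  W ⇒ negate
Point 3:
  Lat: 18 + 49/60 + 23.72/3600 = 18.823256
  N → positive
  Longitude: 132° + 33/60 + 17/3600 = 132 + 0.550000 + 0.004722 = 132.554722
  hemisphere W, so the sign is −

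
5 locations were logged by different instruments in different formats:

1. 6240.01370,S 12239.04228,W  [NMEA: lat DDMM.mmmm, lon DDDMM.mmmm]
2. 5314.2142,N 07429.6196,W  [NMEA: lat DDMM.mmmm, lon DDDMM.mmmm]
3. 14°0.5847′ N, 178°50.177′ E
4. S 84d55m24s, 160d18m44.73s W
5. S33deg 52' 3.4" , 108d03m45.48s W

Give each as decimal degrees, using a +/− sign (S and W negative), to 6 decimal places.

Point 1:
  φ: split at 2 digits → 62° and 40.0137′; 62 + 40.0137/60 = 62.6668950
  hemisphere S, so the sign is −
  Longitude: degrees = first 3 digits = 122, minutes = 39.04228; 122 + 39.04228/60 = 122.6507047
  W ⇒ negate
Point 2:
  Lat: split at 2 digits → 53° and 14.2142′; 53 + 14.2142/60 = 53.2369033
  N ⇒ keep positive
  Longitude: degrees = first 3 digits = 74, minutes = 29.6196; 74 + 29.6196/60 = 74.4936600
  W → negative
Point 3:
  φ: 14 + 0.5847/60 = 14.0097450
  N → positive
  λ: 178 + 50.177/60 = 178.8362833
  E ⇒ keep positive
Point 4:
  φ: 55′ + 24″ = 55.40000′; 84 + 55.40000/60 = 84.9233333
  S ⇒ negate
  λ: 18′ + 44.73″ = 18.74550′; 160 + 18.74550/60 = 160.3124250
  hemisphere W, so the sign is −
Point 5:
  Lat: 52′ + 3.4″ = 52.05667′; 33 + 52.05667/60 = 33.8676111
  S → negative
  Lon: 3′ + 45.48″ = 3.75800′; 108 + 3.75800/60 = 108.0626333
  W → negative

1. -62.666895, -122.650705
2. 53.236903, -74.493660
3. 14.009745, 178.836283
4. -84.923333, -160.312425
5. -33.867611, -108.062633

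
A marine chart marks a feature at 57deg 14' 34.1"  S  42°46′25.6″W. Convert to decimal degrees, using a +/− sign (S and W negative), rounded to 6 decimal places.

-57.242806, -42.773778

φ: 57 + 14/60 + 34.1/3600 = 57.2428056
S → negative
λ: 46′ + 25.6″ = 46.42667′; 42 + 46.42667/60 = 42.7737778
W → negative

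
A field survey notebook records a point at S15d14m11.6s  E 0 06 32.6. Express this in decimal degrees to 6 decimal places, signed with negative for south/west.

Latitude: 15° + 14/60 + 11.6/3600 = 15 + 0.233333 + 0.003222 = 15.2365556
S → negative
Lon: 0 + 6/60 + 32.6/3600 = 0.1090556
E ⇒ keep positive

-15.236556, 0.109056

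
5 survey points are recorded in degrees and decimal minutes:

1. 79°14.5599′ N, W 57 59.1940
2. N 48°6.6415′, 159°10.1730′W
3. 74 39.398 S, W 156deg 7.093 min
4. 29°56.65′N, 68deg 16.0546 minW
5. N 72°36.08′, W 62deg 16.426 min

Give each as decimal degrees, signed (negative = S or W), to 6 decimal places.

Point 1:
  Lat: 79 + 14.5599/60 = 79.2426650
  N → positive
  λ: 57 + 59.194/60 = 57.9865667
  W ⇒ negate
Point 2:
  Latitude: 48 + 6.6415/60 = 48.1106917
  N → positive
  Longitude: 10.173′ = 0.169550°; total 159.1695500
  W ⇒ negate
Point 3:
  φ: 74 + 39.398/60 = 74.6566333
  S → negative
  λ: 7.093′ = 0.118217°; total 156.1182167
  W ⇒ negate
Point 4:
  Lat: 29 + 56.65/60 = 29.9441667
  N ⇒ keep positive
  λ: 68 + 16.0546/60 = 68.2675767
  W → negative
Point 5:
  Lat: 72 + 36.08/60 = 72.6013333
  N ⇒ keep positive
  Longitude: 62 + 16.426/60 = 62.2737667
  hemisphere W, so the sign is −

1. 79.242665, -57.986567
2. 48.110692, -159.169550
3. -74.656633, -156.118217
4. 29.944167, -68.267577
5. 72.601333, -62.273767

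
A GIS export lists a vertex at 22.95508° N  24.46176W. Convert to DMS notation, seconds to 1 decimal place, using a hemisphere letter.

22°57′18.3″ N, 24°27′42.3″ W

Latitude: 0.955080 × 60 = 57.30480′ → 57′, remainder × 60 = 18.288″
Lon: 0.461760° → 27.70560′; 0.70560 × 60 = 42.336″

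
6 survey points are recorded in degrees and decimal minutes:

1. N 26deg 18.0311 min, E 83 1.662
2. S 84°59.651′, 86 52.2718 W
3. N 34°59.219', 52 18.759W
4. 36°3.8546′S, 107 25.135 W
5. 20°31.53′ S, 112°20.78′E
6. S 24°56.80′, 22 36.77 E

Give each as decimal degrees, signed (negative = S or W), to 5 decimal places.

Point 1:
  Lat: 18.0311′ = 0.300518°; total 26.300518
  N ⇒ keep positive
  Lon: 83 + 1.662/60 = 83.027700
  E → positive
Point 2:
  φ: 84 + 59.651/60 = 84.994183
  S → negative
  λ: 86 + 52.2718/60 = 86.871197
  W ⇒ negate
Point 3:
  φ: 59.219′ = 0.986983°; total 34.986983
  N → positive
  λ: 18.759′ = 0.312650°; total 52.312650
  W ⇒ negate
Point 4:
  φ: 36 + 3.8546/60 = 36.064243
  S ⇒ negate
  Longitude: 25.135′ = 0.418917°; total 107.418917
  W → negative
Point 5:
  Latitude: 20 + 31.53/60 = 20.525500
  hemisphere S, so the sign is −
  Longitude: 112 + 20.78/60 = 112.346333
  E ⇒ keep positive
Point 6:
  Lat: 56.8′ = 0.946667°; total 24.946667
  S → negative
  Longitude: 36.77′ = 0.612833°; total 22.612833
  E → positive

1. 26.30052, 83.02770
2. -84.99418, -86.87120
3. 34.98698, -52.31265
4. -36.06424, -107.41892
5. -20.52550, 112.34633
6. -24.94667, 22.61283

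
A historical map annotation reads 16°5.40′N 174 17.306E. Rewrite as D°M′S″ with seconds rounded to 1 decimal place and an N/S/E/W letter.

16°05′24.0″ N, 174°17′18.4″ E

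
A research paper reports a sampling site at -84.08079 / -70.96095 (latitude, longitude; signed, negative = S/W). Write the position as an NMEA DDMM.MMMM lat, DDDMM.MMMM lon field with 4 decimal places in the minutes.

8404.8474,S / 07057.6570,W

Latitude is negative → S; |value| = 84.080790
Lat: fractional part 0.080790 → 4.847400 minutes
Longitude is negative → W; |value| = 70.960950
Lon: minutes = (70.960950 − 70) × 60 = 57.657000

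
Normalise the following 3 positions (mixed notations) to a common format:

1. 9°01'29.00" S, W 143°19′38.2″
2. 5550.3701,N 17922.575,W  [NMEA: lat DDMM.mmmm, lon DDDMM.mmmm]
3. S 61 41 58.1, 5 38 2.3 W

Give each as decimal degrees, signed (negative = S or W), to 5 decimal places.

1. -9.02472, -143.32728
2. 55.83950, -179.37625
3. -61.69947, -5.63397

Point 1:
  Lat: 1′ + 29″ = 1.48333′; 9 + 1.48333/60 = 9.024722
  hemisphere S, so the sign is −
  Lon: 19′ + 38.2″ = 19.63667′; 143 + 19.63667/60 = 143.327278
  W → negative
Point 2:
  Latitude: split at 2 digits → 55° and 50.3701′; 55 + 50.3701/60 = 55.839502
  N → positive
  Longitude: split at 3 digits → 179° and 22.575′; 179 + 22.575/60 = 179.376250
  hemisphere W, so the sign is −
Point 3:
  Latitude: 41′ + 58.1″ = 41.96833′; 61 + 41.96833/60 = 61.699472
  S → negative
  λ: 5° + 38/60 + 2.3/3600 = 5 + 0.633333 + 0.000639 = 5.633972
  W → negative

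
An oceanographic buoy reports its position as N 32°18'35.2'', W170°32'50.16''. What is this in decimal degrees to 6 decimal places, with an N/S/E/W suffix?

32.309778° N, 170.547267° W

φ: 32 + 18/60 + 35.2/3600 = 32.3097778
Longitude: 32′ + 50.16″ = 32.83600′; 170 + 32.83600/60 = 170.5472667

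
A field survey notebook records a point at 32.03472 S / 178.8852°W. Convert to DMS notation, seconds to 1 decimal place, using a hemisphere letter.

φ: whole degrees 32; 2.08320′ → 2′ and 4.992″
Longitude: 0.885200° → 53.11200′; 0.11200 × 60 = 6.720″

32°02′5.0″ S, 178°53′6.7″ W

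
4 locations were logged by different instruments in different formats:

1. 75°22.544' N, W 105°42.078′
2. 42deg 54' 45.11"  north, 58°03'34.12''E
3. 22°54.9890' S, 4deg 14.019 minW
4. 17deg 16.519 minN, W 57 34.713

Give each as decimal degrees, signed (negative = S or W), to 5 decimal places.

1. 75.37573, -105.70130
2. 42.91253, 58.05948
3. -22.91648, -4.23365
4. 17.27532, -57.57855

Point 1:
  Latitude: 22.544′ = 0.375733°; total 75.375733
  N ⇒ keep positive
  Lon: 42.078′ = 0.701300°; total 105.701300
  W → negative
Point 2:
  Latitude: 42 + 54/60 + 45.11/3600 = 42.912531
  N → positive
  Longitude: 58° + 3/60 + 34.12/3600 = 58 + 0.050000 + 0.009478 = 58.059478
  E ⇒ keep positive
Point 3:
  Latitude: 54.989′ = 0.916483°; total 22.916483
  S ⇒ negate
  Lon: 4 + 14.019/60 = 4.233650
  hemisphere W, so the sign is −
Point 4:
  φ: 17 + 16.519/60 = 17.275317
  N ⇒ keep positive
  Lon: 34.713′ = 0.578550°; total 57.578550
  W → negative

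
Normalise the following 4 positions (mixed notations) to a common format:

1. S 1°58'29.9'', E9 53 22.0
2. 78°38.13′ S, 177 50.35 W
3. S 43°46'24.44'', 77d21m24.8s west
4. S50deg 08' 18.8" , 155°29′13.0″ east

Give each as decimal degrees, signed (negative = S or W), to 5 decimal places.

1. -1.97497, 9.88944
2. -78.63550, -177.83917
3. -43.77346, -77.35689
4. -50.13856, 155.48694

Point 1:
  Lat: 58′ + 29.9″ = 58.49833′; 1 + 58.49833/60 = 1.974972
  S → negative
  Longitude: 9° + 53/60 + 22/3600 = 9 + 0.883333 + 0.006111 = 9.889444
  E → positive
Point 2:
  Lat: 38.13′ = 0.635500°; total 78.635500
  S ⇒ negate
  Longitude: 177 + 50.35/60 = 177.839167
  W ⇒ negate
Point 3:
  φ: 43° + 46/60 + 24.44/3600 = 43 + 0.766667 + 0.006789 = 43.773456
  S → negative
  Lon: 77° + 21/60 + 24.8/3600 = 77 + 0.350000 + 0.006889 = 77.356889
  W → negative
Point 4:
  φ: 50 + 8/60 + 18.8/3600 = 50.138556
  S → negative
  Longitude: 155 + 29/60 + 13/3600 = 155.486944
  E → positive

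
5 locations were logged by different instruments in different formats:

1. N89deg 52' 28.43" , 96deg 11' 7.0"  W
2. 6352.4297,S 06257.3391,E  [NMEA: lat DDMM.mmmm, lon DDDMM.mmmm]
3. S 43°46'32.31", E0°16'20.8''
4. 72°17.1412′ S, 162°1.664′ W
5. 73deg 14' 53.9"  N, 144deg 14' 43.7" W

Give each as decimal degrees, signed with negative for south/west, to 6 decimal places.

1. 89.874564, -96.185278
2. -63.873828, 62.955652
3. -43.775642, 0.272444
4. -72.285687, -162.027733
5. 73.248306, -144.245472

Point 1:
  Latitude: 52′ + 28.43″ = 52.47383′; 89 + 52.47383/60 = 89.8745639
  N ⇒ keep positive
  Longitude: 11′ + 7″ = 11.11667′; 96 + 11.11667/60 = 96.1852778
  W ⇒ negate
Point 2:
  Lat: split at 2 digits → 63° and 52.4297′; 63 + 52.4297/60 = 63.8738283
  S → negative
  Lon: split at 3 digits → 062° and 57.3391′; 62 + 57.3391/60 = 62.9556517
  E ⇒ keep positive
Point 3:
  Lat: 43° + 46/60 + 32.31/3600 = 43 + 0.766667 + 0.008975 = 43.7756417
  S ⇒ negate
  Longitude: 0 + 16/60 + 20.8/3600 = 0.2724444
  E → positive
Point 4:
  Latitude: 17.1412′ = 0.285687°; total 72.2856867
  S → negative
  Longitude: 162 + 1.664/60 = 162.0277333
  hemisphere W, so the sign is −
Point 5:
  Lat: 73 + 14/60 + 53.9/3600 = 73.2483056
  N → positive
  λ: 144 + 14/60 + 43.7/3600 = 144.2454722
  W → negative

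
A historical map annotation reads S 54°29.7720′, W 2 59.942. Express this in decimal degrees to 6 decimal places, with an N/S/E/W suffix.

54.496200° S, 2.999033° W

Latitude: 54 + 29.772/60 = 54.4962000
Longitude: 2 + 59.942/60 = 2.9990333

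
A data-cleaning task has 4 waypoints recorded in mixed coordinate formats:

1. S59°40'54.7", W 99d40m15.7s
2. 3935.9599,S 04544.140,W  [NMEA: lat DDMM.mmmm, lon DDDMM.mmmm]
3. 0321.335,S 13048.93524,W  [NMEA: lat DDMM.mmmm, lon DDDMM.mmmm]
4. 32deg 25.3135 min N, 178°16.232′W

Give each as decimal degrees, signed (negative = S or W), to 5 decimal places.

1. -59.68186, -99.67103
2. -39.59933, -45.73567
3. -3.35558, -130.81559
4. 32.42189, -178.27053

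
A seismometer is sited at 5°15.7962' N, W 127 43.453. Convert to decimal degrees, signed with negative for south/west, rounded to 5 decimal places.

Lat: 5 + 15.7962/60 = 5.263270
N → positive
Longitude: 127 + 43.453/60 = 127.724217
W ⇒ negate

5.26327, -127.72422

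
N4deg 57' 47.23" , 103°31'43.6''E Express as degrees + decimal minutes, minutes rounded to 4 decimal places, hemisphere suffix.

4° 57.7872′ N, 103° 31.7267′ E

Latitude: 57 + 47.23/60 = 57.787167′
Lon: seconds/60 = 0.72667; minutes = 31 + 0.72667 = 31.726667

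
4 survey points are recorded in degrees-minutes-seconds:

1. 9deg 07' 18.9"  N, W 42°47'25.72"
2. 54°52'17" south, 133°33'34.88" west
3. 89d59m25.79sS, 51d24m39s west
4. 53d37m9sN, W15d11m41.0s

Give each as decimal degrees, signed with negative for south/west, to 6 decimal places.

Point 1:
  Latitude: 9 + 7/60 + 18.9/3600 = 9.1219167
  N → positive
  λ: 47′ + 25.72″ = 47.42867′; 42 + 47.42867/60 = 42.7904778
  W → negative
Point 2:
  Lat: 52′ + 17″ = 52.28333′; 54 + 52.28333/60 = 54.8713889
  hemisphere S, so the sign is −
  λ: 133 + 33/60 + 34.88/3600 = 133.5596889
  W ⇒ negate
Point 3:
  φ: 89 + 59/60 + 25.79/3600 = 89.9904972
  S → negative
  Lon: 51 + 24/60 + 39/3600 = 51.4108333
  W → negative
Point 4:
  Lat: 53 + 37/60 + 9/3600 = 53.6191667
  N ⇒ keep positive
  λ: 15 + 11/60 + 41/3600 = 15.1947222
  hemisphere W, so the sign is −

1. 9.121917, -42.790478
2. -54.871389, -133.559689
3. -89.990497, -51.410833
4. 53.619167, -15.194722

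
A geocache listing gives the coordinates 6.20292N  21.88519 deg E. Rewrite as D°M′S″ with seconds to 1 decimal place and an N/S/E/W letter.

6°12′10.5″ N, 21°53′6.7″ E

φ: 0.202920° → 12.17520′; 0.17520 × 60 = 10.512″
Longitude: 0.885190° → 53.11140′; 0.11140 × 60 = 6.684″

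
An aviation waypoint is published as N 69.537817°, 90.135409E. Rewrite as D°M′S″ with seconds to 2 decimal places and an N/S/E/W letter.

69°32′16.14″ N, 90°08′7.47″ E

Lat: whole degrees 69; 32.26902′ → 32′ and 16.1412″
λ: whole degrees 90; 8.12454′ → 8′ and 7.4724″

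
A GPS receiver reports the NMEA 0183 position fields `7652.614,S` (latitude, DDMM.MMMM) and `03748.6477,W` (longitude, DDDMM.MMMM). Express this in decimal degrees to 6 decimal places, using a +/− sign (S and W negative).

φ: degrees = first 2 digits = 76, minutes = 52.614; 76 + 52.614/60 = 76.8769000
hemisphere S, so the sign is −
Longitude: split at 3 digits → 037° and 48.6477′; 37 + 48.6477/60 = 37.8107950
W → negative

-76.876900, -37.810795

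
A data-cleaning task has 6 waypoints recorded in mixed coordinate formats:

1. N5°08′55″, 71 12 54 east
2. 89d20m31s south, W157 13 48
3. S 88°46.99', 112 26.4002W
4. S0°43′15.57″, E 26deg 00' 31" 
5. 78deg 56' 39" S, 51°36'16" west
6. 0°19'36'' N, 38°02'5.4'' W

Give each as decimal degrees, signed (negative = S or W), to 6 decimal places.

1. 5.148611, 71.215000
2. -89.341944, -157.230000
3. -88.783167, -112.440003
4. -0.720992, 26.008611
5. -78.944167, -51.604444
6. 0.326667, -38.034833

Point 1:
  Latitude: 5 + 8/60 + 55/3600 = 5.1486111
  N → positive
  Lon: 12′ + 54″ = 12.90000′; 71 + 12.90000/60 = 71.2150000
  E ⇒ keep positive
Point 2:
  Latitude: 89° + 20/60 + 31/3600 = 89 + 0.333333 + 0.008611 = 89.3419444
  hemisphere S, so the sign is −
  λ: 13′ + 48″ = 13.80000′; 157 + 13.80000/60 = 157.2300000
  W ⇒ negate
Point 3:
  Lat: 46.99′ = 0.783167°; total 88.7831667
  S ⇒ negate
  Lon: 26.4002′ = 0.440003°; total 112.4400033
  W → negative
Point 4:
  φ: 43′ + 15.57″ = 43.25950′; 0 + 43.25950/60 = 0.7209917
  hemisphere S, so the sign is −
  Longitude: 26 + 0/60 + 31/3600 = 26.0086111
  E → positive
Point 5:
  Lat: 78° + 56/60 + 39/3600 = 78 + 0.933333 + 0.010833 = 78.9441667
  hemisphere S, so the sign is −
  Lon: 36′ + 16″ = 36.26667′; 51 + 36.26667/60 = 51.6044444
  hemisphere W, so the sign is −
Point 6:
  Latitude: 19′ + 36″ = 19.60000′; 0 + 19.60000/60 = 0.3266667
  N → positive
  λ: 38° + 2/60 + 5.4/3600 = 38 + 0.033333 + 0.001500 = 38.0348333
  hemisphere W, so the sign is −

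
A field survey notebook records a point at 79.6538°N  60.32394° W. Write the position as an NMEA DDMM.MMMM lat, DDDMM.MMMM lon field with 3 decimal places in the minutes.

Latitude: fractional part 0.653800 → 39.22800 minutes
Longitude: 60° + 0.323940 × 60 = 60° 19.43640′

7939.228,N / 06019.436,W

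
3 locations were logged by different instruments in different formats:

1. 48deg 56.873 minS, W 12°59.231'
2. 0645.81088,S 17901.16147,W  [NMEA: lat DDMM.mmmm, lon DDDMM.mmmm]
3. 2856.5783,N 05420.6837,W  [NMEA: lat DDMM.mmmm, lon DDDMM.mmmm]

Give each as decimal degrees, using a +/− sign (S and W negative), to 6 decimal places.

1. -48.947883, -12.987183
2. -6.763515, -179.019358
3. 28.942972, -54.344728

Point 1:
  Latitude: 48 + 56.873/60 = 48.9478833
  S ⇒ negate
  Lon: 59.231′ = 0.987183°; total 12.9871833
  W ⇒ negate
Point 2:
  Lat: split at 2 digits → 06° and 45.81088′; 6 + 45.81088/60 = 6.7635147
  S → negative
  Longitude: degrees = first 3 digits = 179, minutes = 1.16147; 179 + 1.16147/60 = 179.0193578
  hemisphere W, so the sign is −
Point 3:
  Latitude: split at 2 digits → 28° and 56.5783′; 28 + 56.5783/60 = 28.9429717
  N → positive
  Longitude: degrees = first 3 digits = 54, minutes = 20.6837; 54 + 20.6837/60 = 54.3447283
  W → negative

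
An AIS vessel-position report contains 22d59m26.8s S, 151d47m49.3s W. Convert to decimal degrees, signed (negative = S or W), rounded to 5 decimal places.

Lat: 22 + 59/60 + 26.8/3600 = 22.990778
S ⇒ negate
Lon: 47′ + 49.3″ = 47.82167′; 151 + 47.82167/60 = 151.797028
hemisphere W, so the sign is −

-22.99078, -151.79703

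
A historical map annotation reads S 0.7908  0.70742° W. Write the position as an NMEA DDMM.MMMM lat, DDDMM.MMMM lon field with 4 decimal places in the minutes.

0047.4480,S / 00042.4452,W

Latitude: minutes = (0.790800 − 0) × 60 = 47.448000
λ: fractional part 0.707420 → 42.445200 minutes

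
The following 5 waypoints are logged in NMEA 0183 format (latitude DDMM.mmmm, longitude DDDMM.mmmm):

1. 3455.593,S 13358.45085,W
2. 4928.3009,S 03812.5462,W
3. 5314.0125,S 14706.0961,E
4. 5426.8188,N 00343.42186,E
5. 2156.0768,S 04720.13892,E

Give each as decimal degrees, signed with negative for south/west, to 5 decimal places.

Point 1:
  Lat: split at 2 digits → 34° and 55.593′; 34 + 55.593/60 = 34.926550
  S ⇒ negate
  Lon: degrees = first 3 digits = 133, minutes = 58.45085; 133 + 58.45085/60 = 133.974181
  hemisphere W, so the sign is −
Point 2:
  φ: degrees = first 2 digits = 49, minutes = 28.3009; 49 + 28.3009/60 = 49.471682
  S → negative
  Longitude: split at 3 digits → 038° and 12.5462′; 38 + 12.5462/60 = 38.209103
  W ⇒ negate
Point 3:
  Lat: split at 2 digits → 53° and 14.0125′; 53 + 14.0125/60 = 53.233542
  S ⇒ negate
  Longitude: degrees = first 3 digits = 147, minutes = 6.0961; 147 + 6.0961/60 = 147.101602
  E → positive
Point 4:
  Latitude: split at 2 digits → 54° and 26.8188′; 54 + 26.8188/60 = 54.446980
  N → positive
  λ: degrees = first 3 digits = 3, minutes = 43.42186; 3 + 43.42186/60 = 3.723698
  E ⇒ keep positive
Point 5:
  φ: split at 2 digits → 21° and 56.0768′; 21 + 56.0768/60 = 21.934613
  hemisphere S, so the sign is −
  Longitude: split at 3 digits → 047° and 20.13892′; 47 + 20.13892/60 = 47.335649
  E ⇒ keep positive

1. -34.92655, -133.97418
2. -49.47168, -38.20910
3. -53.23354, 147.10160
4. 54.44698, 3.72370
5. -21.93461, 47.33565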